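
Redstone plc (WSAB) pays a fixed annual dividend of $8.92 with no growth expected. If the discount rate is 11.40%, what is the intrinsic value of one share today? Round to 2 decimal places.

Zero-growth DDM (perpetuity): P₀ = D/r = 8.92 / 0.114 = 78.2456

$78.25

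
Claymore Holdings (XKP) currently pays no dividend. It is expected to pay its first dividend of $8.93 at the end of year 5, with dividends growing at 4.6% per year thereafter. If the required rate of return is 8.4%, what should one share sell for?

$170.20

Deferred-dividend DDM. At t=4 the remaining stream is a growing perpetuity with first payment D_5 = 8.93.
V_4 = D_5/(r−g) = 8.93/(0.084−0.046) = 235.0000
P₀ = V_4/(1+r)^4 = 235.0000/(1+0.084)^4 = 170.1965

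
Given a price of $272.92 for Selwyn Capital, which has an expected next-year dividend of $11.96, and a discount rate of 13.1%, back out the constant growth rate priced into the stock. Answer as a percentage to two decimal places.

8.72%

From P₀ = D₁/(r − g), the implied growth is g = r − D₁/P₀.
g = 0.131 − 11.96/272.92 = 0.131 − 0.04382 = 0.08718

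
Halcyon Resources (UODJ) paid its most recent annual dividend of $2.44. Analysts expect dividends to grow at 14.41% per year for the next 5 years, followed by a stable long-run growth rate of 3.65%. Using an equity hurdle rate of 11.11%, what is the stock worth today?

Two-stage DDM. Project D₁…D_5 at 0.1441, terminal growth 0.0365, discount at r = 0.1111.
D_1 = 2.7916
D_2 = 3.1939
D_3 = 3.6541
D_4 = 4.1807
D_5 = 4.7831
Terminal value at t=5: TV = D_6/(r−g) = 4.9577/(0.1111−0.0365) = 66.4569
P₀ = 2.7916/(1+0.1111)^1 + 3.1939/(1+0.1111)^2 + 3.6541/(1+0.1111)^3 + 4.1807/(1+0.1111)^4 + 4.7831/(1+0.1111)^5 + 66.4569/(1+0.1111)^5 = 52.5752

$52.58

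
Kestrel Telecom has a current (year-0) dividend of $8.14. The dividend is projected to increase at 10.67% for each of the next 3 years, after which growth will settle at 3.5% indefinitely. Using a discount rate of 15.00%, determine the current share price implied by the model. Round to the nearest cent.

$87.92

Two-stage DDM. Project D₁…D_3 at 0.1067, terminal growth 0.035, discount at r = 0.15.
D_1 = 9.0085
D_2 = 9.9697
D_3 = 11.0335
Terminal value at t=3: TV = D_4/(r−g) = 11.4197/(0.15−0.035) = 99.3017
P₀ = 9.0085/(1+0.15)^1 + 9.9697/(1+0.15)^2 + 11.0335/(1+0.15)^3 + 99.3017/(1+0.15)^3 = 87.9193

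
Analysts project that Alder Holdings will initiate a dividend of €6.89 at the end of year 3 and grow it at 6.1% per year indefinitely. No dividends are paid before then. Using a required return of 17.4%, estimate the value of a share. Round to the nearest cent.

€44.24

Deferred-dividend DDM. At t=2 the remaining stream is a growing perpetuity with first payment D_3 = 6.89.
V_2 = D_3/(r−g) = 6.89/(0.174−0.061) = 60.9735
P₀ = V_2/(1+r)^2 = 60.9735/(1+0.174)^2 = 44.2389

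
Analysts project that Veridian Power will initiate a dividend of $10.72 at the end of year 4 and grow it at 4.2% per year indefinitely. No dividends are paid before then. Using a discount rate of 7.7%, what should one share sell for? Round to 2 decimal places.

Deferred-dividend DDM. At t=3 the remaining stream is a growing perpetuity with first payment D_4 = 10.72.
V_3 = D_4/(r−g) = 10.72/(0.077−0.042) = 306.2857
P₀ = V_3/(1+r)^3 = 306.2857/(1+0.077)^3 = 245.1769

$245.18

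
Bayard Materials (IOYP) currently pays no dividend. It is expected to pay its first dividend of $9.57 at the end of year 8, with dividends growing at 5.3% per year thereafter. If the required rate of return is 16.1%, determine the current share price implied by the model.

Deferred-dividend DDM. At t=7 the remaining stream is a growing perpetuity with first payment D_8 = 9.57.
V_7 = D_8/(r−g) = 9.57/(0.161−0.053) = 88.6111
P₀ = V_7/(1+r)^7 = 88.6111/(1+0.161)^7 = 31.1647

$31.16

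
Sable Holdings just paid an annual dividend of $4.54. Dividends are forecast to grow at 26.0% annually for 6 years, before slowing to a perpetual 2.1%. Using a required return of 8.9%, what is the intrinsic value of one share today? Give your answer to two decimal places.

$210.35

Two-stage DDM. Project D₁…D_6 at 0.26, terminal growth 0.021, discount at r = 0.089.
D_1 = 5.7204
D_2 = 7.2077
D_3 = 9.0817
D_4 = 11.4430
D_5 = 14.4181
D_6 = 18.1668
Terminal value at t=6: TV = D_7/(r−g) = 18.5483/(0.089−0.021) = 272.7696
P₀ = 5.7204/(1+0.089)^1 + 7.2077/(1+0.089)^2 + 9.0817/(1+0.089)^3 + 11.4430/(1+0.089)^4 + 14.4181/(1+0.089)^5 + 18.1668/(1+0.089)^6 + 272.7696/(1+0.089)^6 = 210.3468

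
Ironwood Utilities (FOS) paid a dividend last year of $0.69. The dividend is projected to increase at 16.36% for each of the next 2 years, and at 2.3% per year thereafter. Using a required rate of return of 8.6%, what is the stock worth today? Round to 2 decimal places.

$14.39

Two-stage DDM. Project D₁…D_2 at 0.1636, terminal growth 0.023, discount at r = 0.086.
D_1 = 0.8029
D_2 = 0.9342
Terminal value at t=2: TV = D_3/(r−g) = 0.9557/(0.086−0.023) = 15.1702
P₀ = 0.8029/(1+0.086)^1 + 0.9342/(1+0.086)^2 + 15.1702/(1+0.086)^2 = 14.3941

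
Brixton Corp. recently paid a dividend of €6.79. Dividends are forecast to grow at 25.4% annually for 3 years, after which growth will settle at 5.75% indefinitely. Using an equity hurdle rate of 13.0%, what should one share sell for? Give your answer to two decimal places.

Two-stage DDM. Project D₁…D_3 at 0.254, terminal growth 0.0575, discount at r = 0.13.
D_1 = 8.5147
D_2 = 10.6774
D_3 = 13.3894
Terminal value at t=3: TV = D_4/(r−g) = 14.1593/(0.13−0.0575) = 195.3011
P₀ = 8.5147/(1+0.13)^1 + 10.6774/(1+0.13)^2 + 13.3894/(1+0.13)^3 + 195.3011/(1+0.13)^3 = 160.5301

€160.53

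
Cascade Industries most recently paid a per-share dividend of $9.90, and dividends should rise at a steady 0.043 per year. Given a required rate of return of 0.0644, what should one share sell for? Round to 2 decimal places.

$482.51

Gordon growth model: P₀ = D₁/(r − g). D₁ = 9.90 × (1 + 0.043) = 10.3257.
P₀ = 10.3257 / (0.0644 − 0.043) = 10.3257 / 0.0214 = 482.5093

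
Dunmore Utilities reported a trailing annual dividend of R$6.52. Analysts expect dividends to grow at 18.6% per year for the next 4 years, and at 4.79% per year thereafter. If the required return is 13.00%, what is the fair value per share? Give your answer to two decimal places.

R$130.46

Two-stage DDM. Project D₁…D_4 at 0.186, terminal growth 0.0479, discount at r = 0.13.
D_1 = 7.7327
D_2 = 9.1710
D_3 = 10.8768
D_4 = 12.8999
Terminal value at t=4: TV = D_5/(r−g) = 13.5178/(0.13−0.0479) = 164.6505
P₀ = 7.7327/(1+0.13)^1 + 9.1710/(1+0.13)^2 + 10.8768/(1+0.13)^3 + 12.8999/(1+0.13)^4 + 164.6505/(1+0.13)^4 = 130.4585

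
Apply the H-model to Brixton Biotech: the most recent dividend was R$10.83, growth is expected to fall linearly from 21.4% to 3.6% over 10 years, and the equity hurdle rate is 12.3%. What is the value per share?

R$239.75

H-model: P₀ = D₀[(1+g_L) + H(g_S−g_L)]/(r−g_L), with H = 10/2 = 5.
P₀ = 10.83 × [(1+0.036) + 5×(0.214−0.036)] / (0.123−0.036)
   = 10.83 × 1.9260 / 0.087 = 239.7538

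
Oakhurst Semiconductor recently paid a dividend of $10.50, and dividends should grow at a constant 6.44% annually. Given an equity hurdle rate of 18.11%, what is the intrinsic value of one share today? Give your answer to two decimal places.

$95.77

Gordon growth model: P₀ = D₁/(r − g). D₁ = 10.50 × (1 + 0.0644) = 11.1762.
P₀ = 11.1762 / (0.1811 − 0.0644) = 11.1762 / 0.1167 = 95.7686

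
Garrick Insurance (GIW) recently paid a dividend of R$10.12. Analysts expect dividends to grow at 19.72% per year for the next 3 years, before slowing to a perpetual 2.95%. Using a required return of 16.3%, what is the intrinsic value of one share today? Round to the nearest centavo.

R$117.31

Two-stage DDM. Project D₁…D_3 at 0.1972, terminal growth 0.0295, discount at r = 0.163.
D_1 = 12.1157
D_2 = 14.5049
D_3 = 17.3652
Terminal value at t=3: TV = D_4/(r−g) = 17.8775/(0.163−0.0295) = 133.9139
P₀ = 12.1157/(1+0.163)^1 + 14.5049/(1+0.163)^2 + 17.3652/(1+0.163)^3 + 133.9139/(1+0.163)^3 = 117.3116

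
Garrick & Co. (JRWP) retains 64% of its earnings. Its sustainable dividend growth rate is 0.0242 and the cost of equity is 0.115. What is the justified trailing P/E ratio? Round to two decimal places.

4.06

Payout ratio b = 1 − 0.64 = 0.36.
Justified trailing P/E = b(1+g)/(r−g) = 0.36×(1+0.0242)/(0.115−0.0242) = 4.0607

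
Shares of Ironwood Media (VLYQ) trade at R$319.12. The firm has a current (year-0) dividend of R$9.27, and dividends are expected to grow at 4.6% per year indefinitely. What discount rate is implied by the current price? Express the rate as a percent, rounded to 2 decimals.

7.64%

Rearranging the constant-growth DDM: r = D₁/P₀ + g.
D₁ = 9.27 × (1 + 0.046) = 9.6964.
r = 9.6964 / 319.12 + 0.046 = 0.03038 + 0.046 = 0.07638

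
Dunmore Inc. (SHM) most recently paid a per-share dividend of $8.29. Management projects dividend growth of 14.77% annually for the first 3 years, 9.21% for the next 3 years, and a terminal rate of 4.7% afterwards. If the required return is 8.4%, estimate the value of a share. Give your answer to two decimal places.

$342.58

Three-stage DDM. Project D₁…D_6; terminal Gordon value at t=6 with g = 0.047; discount at r = 0.084.
D_1 = 9.5144
D_2 = 10.9197
D_3 = 12.5326
D_4 = 13.6868
D_5 = 14.9474
D_6 = 16.3240
TV_6 = 17.0912/(0.084−0.047) = 461.9254
P₀ = Σ Dₜ/(1+r)ᵗ + TV_6/(1+r)^6 = 342.5752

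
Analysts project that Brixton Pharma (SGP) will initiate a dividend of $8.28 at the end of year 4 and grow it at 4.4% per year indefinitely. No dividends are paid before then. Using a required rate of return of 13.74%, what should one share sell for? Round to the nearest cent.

Deferred-dividend DDM. At t=3 the remaining stream is a growing perpetuity with first payment D_4 = 8.28.
V_3 = D_4/(r−g) = 8.28/(0.1374−0.044) = 88.6510
P₀ = V_3/(1+r)^3 = 88.6510/(1+0.1374)^3 = 60.2482

$60.25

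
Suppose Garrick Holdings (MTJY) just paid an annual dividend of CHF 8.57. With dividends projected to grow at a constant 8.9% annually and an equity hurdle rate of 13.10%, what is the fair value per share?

CHF 222.21

Gordon growth model: P₀ = D₁/(r − g). D₁ = 8.57 × (1 + 0.089) = 9.3327.
P₀ = 9.3327 / (0.131 − 0.089) = 9.3327 / 0.042 = 222.2079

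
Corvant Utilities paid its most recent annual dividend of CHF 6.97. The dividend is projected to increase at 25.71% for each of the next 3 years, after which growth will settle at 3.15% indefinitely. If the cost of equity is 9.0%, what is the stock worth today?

Two-stage DDM. Project D₁…D_3 at 0.2571, terminal growth 0.0315, discount at r = 0.09.
D_1 = 8.7620
D_2 = 11.0147
D_3 = 13.8466
Terminal value at t=3: TV = D_4/(r−g) = 14.2827/(0.09−0.0315) = 244.1494
P₀ = 8.7620/(1+0.09)^1 + 11.0147/(1+0.09)^2 + 13.8466/(1+0.09)^3 + 244.1494/(1+0.09)^3 = 216.5296

CHF 216.53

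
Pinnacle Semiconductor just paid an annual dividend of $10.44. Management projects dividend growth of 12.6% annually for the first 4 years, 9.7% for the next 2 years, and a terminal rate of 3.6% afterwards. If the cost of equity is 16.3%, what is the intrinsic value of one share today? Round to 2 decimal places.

$121.94

Three-stage DDM. Project D₁…D_6; terminal Gordon value at t=6 with g = 0.036; discount at r = 0.163.
D_1 = 11.7554
D_2 = 13.2366
D_3 = 14.9044
D_4 = 16.7824
D_5 = 18.4103
D_6 = 20.1961
TV_6 = 20.9232/(0.163−0.036) = 164.7492
P₀ = Σ Dₜ/(1+r)ᵗ + TV_6/(1+r)^6 = 121.9375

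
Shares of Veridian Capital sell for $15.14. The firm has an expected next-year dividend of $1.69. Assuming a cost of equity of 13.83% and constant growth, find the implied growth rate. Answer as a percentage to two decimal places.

From P₀ = D₁/(r − g), the implied growth is g = r − D₁/P₀.
g = 0.1383 − 1.69/15.14 = 0.1383 − 0.11162 = 0.02668

2.67%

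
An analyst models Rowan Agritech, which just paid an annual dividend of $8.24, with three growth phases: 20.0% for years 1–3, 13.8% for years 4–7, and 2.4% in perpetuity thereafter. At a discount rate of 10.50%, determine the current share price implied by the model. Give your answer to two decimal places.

Three-stage DDM. Project D₁…D_7; terminal Gordon value at t=7 with g = 0.024; discount at r = 0.105.
D_1 = 9.8880
D_2 = 11.8656
D_3 = 14.2387
D_4 = 16.2037
D_5 = 18.4398
D_6 = 20.9845
D_7 = 23.8803
TV_7 = 24.4534/(0.105−0.024) = 301.8943
P₀ = Σ Dₜ/(1+r)ᵗ + TV_7/(1+r)^7 = 224.7580

$224.76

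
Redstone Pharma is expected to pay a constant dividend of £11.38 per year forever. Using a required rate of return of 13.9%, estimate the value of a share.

Zero-growth DDM (perpetuity): P₀ = D/r = 11.38 / 0.139 = 81.8705

£81.87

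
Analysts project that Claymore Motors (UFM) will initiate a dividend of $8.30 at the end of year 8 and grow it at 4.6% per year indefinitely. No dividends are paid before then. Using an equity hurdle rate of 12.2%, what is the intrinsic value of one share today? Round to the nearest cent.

Deferred-dividend DDM. At t=7 the remaining stream is a growing perpetuity with first payment D_8 = 8.30.
V_7 = D_8/(r−g) = 8.30/(0.122−0.046) = 109.2105
P₀ = V_7/(1+r)^7 = 109.2105/(1+0.122)^7 = 48.7882

$48.79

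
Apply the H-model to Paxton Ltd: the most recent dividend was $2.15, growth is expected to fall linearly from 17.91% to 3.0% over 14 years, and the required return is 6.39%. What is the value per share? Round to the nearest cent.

H-model: P₀ = D₀[(1+g_L) + H(g_S−g_L)]/(r−g_L), with H = 14/2 = 7.
P₀ = 2.15 × [(1+0.03) + 7×(0.1791−0.03)] / (0.0639−0.03)
   = 2.15 × 2.0737 / 0.0339 = 131.5178

$131.52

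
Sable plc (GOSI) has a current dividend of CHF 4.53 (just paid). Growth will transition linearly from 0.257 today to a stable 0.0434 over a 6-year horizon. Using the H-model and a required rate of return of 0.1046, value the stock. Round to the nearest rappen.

CHF 124.66

H-model: P₀ = D₀[(1+g_L) + H(g_S−g_L)]/(r−g_L), with H = 6/2 = 3.
P₀ = 4.53 × [(1+0.0434) + 3×(0.257−0.0434)] / (0.1046−0.0434)
   = 4.53 × 1.6842 / 0.0612 = 124.6638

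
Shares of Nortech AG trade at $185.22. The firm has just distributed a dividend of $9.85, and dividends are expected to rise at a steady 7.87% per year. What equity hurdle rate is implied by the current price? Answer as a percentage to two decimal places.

13.61%

Rearranging the constant-growth DDM: r = D₁/P₀ + g.
D₁ = 9.85 × (1 + 0.0787) = 10.6252.
r = 10.6252 / 185.22 + 0.0787 = 0.05737 + 0.0787 = 0.13607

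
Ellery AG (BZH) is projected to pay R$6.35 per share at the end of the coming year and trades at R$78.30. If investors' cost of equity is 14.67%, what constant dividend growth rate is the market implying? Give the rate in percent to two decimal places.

From P₀ = D₁/(r − g), the implied growth is g = r − D₁/P₀.
g = 0.1467 − 6.35/78.30 = 0.1467 − 0.08110 = 0.06560

6.56%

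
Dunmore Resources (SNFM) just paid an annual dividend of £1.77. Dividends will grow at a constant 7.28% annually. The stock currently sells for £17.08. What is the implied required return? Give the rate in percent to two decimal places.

18.40%

Rearranging the constant-growth DDM: r = D₁/P₀ + g.
D₁ = 1.77 × (1 + 0.0728) = 1.8989.
r = 1.8989 / 17.08 + 0.0728 = 0.11117 + 0.0728 = 0.18397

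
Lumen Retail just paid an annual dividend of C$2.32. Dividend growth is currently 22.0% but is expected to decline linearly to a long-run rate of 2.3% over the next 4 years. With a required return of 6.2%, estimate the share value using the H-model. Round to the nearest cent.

H-model: P₀ = D₀[(1+g_L) + H(g_S−g_L)]/(r−g_L), with H = 4/2 = 2.
P₀ = 2.32 × [(1+0.023) + 2×(0.22−0.023)] / (0.062−0.023)
   = 2.32 × 1.4170 / 0.039 = 84.2933

C$84.29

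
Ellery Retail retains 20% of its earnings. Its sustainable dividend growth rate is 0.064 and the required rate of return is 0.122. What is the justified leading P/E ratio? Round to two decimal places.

Payout ratio b = 1 − 0.20 = 0.80.
Justified leading P/E = b/(r−g) = 0.80/(0.122−0.064) = 13.7931

13.79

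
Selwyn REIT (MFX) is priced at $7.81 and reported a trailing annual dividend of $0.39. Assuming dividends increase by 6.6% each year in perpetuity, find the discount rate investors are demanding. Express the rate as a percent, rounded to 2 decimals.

11.92%

Rearranging the constant-growth DDM: r = D₁/P₀ + g.
D₁ = 0.39 × (1 + 0.066) = 0.4157.
r = 0.4157 / 7.81 + 0.066 = 0.05323 + 0.066 = 0.11923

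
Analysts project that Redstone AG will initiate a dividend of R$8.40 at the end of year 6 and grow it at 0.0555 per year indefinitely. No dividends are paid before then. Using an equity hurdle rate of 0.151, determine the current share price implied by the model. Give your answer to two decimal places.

Deferred-dividend DDM. At t=5 the remaining stream is a growing perpetuity with first payment D_6 = 8.40.
V_5 = D_6/(r−g) = 8.40/(0.151−0.0555) = 87.9581
P₀ = V_5/(1+r)^5 = 87.9581/(1+0.151)^5 = 43.5411

R$43.54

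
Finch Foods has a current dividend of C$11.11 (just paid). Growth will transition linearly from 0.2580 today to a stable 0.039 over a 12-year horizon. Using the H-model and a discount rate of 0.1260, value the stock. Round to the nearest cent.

H-model: P₀ = D₀[(1+g_L) + H(g_S−g_L)]/(r−g_L), with H = 12/2 = 6.
P₀ = 11.11 × [(1+0.039) + 6×(0.258−0.039)] / (0.126−0.039)
   = 11.11 × 2.3530 / 0.087 = 300.4808

C$300.48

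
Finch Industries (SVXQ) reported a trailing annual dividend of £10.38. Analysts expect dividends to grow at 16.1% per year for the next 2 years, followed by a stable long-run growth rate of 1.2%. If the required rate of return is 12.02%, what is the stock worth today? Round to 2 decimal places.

£126.19

Two-stage DDM. Project D₁…D_2 at 0.161, terminal growth 0.012, discount at r = 0.1202.
D_1 = 12.0512
D_2 = 13.9914
Terminal value at t=2: TV = D_3/(r−g) = 14.1593/(0.1202−0.012) = 130.8624
P₀ = 12.0512/(1+0.1202)^1 + 13.9914/(1+0.1202)^2 + 130.8624/(1+0.1202)^2 = 126.1934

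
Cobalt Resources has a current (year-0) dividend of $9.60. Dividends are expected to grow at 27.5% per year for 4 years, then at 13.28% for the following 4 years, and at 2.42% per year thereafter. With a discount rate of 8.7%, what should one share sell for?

$488.36

Three-stage DDM. Project D₁…D_8; terminal Gordon value at t=8 with g = 0.0242; discount at r = 0.087.
D_1 = 12.2400
D_2 = 15.6060
D_3 = 19.8976
D_4 = 25.3695
D_5 = 28.7386
D_6 = 32.5551
D_7 = 36.8784
D_8 = 41.7758
TV_8 = 42.7868/(0.087−0.0242) = 681.3183
P₀ = Σ Dₜ/(1+r)ᵗ + TV_8/(1+r)^8 = 488.3580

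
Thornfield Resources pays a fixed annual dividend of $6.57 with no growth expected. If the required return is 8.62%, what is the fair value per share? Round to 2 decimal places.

Zero-growth DDM (perpetuity): P₀ = D/r = 6.57 / 0.0862 = 76.2181

$76.22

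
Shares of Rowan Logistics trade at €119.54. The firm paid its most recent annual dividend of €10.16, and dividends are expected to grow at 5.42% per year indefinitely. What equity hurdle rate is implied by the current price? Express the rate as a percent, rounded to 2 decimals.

14.38%

Rearranging the constant-growth DDM: r = D₁/P₀ + g.
D₁ = 10.16 × (1 + 0.0542) = 10.7107.
r = 10.7107 / 119.54 + 0.0542 = 0.08960 + 0.0542 = 0.14380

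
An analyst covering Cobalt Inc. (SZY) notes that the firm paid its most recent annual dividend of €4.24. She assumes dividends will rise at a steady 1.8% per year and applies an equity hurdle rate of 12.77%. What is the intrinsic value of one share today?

€39.35

Gordon growth model: P₀ = D₁/(r − g). D₁ = 4.24 × (1 + 0.018) = 4.3163.
P₀ = 4.3163 / (0.1277 − 0.018) = 4.3163 / 0.1097 = 39.3466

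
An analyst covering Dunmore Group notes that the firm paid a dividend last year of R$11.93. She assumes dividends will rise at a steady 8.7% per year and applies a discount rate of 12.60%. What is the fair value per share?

R$332.51

Gordon growth model: P₀ = D₁/(r − g). D₁ = 11.93 × (1 + 0.087) = 12.9679.
P₀ = 12.9679 / (0.126 − 0.087) = 12.9679 / 0.039 = 332.5105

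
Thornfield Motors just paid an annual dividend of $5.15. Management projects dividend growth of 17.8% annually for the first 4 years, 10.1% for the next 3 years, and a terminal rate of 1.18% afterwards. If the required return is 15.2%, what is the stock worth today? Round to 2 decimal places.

$72.71

Three-stage DDM. Project D₁…D_7; terminal Gordon value at t=7 with g = 0.0118; discount at r = 0.152.
D_1 = 6.0667
D_2 = 7.1466
D_3 = 8.4187
D_4 = 9.9172
D_5 = 10.9188
D_6 = 12.0216
D_7 = 13.2358
TV_7 = 13.3920/(0.152−0.0118) = 95.5206
P₀ = Σ Dₜ/(1+r)ᵗ + TV_7/(1+r)^7 = 72.7051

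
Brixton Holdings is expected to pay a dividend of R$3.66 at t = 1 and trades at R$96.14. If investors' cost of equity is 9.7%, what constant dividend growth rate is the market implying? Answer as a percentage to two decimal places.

5.89%

From P₀ = D₁/(r − g), the implied growth is g = r − D₁/P₀.
g = 0.097 − 3.66/96.14 = 0.097 − 0.03807 = 0.05893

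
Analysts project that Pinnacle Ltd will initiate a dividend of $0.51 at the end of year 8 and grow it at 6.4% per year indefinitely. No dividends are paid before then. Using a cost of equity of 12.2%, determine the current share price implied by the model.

$3.93

Deferred-dividend DDM. At t=7 the remaining stream is a growing perpetuity with first payment D_8 = 0.51.
V_7 = D_8/(r−g) = 0.51/(0.122−0.064) = 8.7931
P₀ = V_7/(1+r)^7 = 8.7931/(1+0.122)^7 = 3.9282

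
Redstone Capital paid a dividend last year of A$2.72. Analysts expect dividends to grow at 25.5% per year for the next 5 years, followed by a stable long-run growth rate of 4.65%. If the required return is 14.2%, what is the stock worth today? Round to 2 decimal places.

Two-stage DDM. Project D₁…D_5 at 0.255, terminal growth 0.0465, discount at r = 0.142.
D_1 = 3.4136
D_2 = 4.2841
D_3 = 5.3765
D_4 = 6.7475
D_5 = 8.4681
Terminal value at t=5: TV = D_6/(r−g) = 8.8619/(0.142−0.0465) = 92.7947
P₀ = 3.4136/(1+0.142)^1 + 4.2841/(1+0.142)^2 + 5.3765/(1+0.142)^3 + 6.7475/(1+0.142)^4 + 8.4681/(1+0.142)^5 + 92.7947/(1+0.142)^5 = 65.9850

A$65.99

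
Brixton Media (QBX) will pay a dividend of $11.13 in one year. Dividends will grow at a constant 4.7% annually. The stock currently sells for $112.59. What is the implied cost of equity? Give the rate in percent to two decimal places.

Rearranging the constant-growth DDM: r = D₁/P₀ + g.
r = 11.1300 / 112.59 + 0.047 = 0.09885 + 0.047 = 0.14585

14.59%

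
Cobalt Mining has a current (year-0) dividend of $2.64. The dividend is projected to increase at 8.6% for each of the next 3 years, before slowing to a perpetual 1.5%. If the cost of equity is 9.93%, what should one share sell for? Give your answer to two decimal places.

Two-stage DDM. Project D₁…D_3 at 0.086, terminal growth 0.015, discount at r = 0.0993.
D_1 = 2.8670
D_2 = 3.1136
D_3 = 3.3814
Terminal value at t=3: TV = D_4/(r−g) = 3.4321/(0.0993−0.015) = 40.7129
P₀ = 2.8670/(1+0.0993)^1 + 3.1136/(1+0.0993)^2 + 3.3814/(1+0.0993)^3 + 40.7129/(1+0.0993)^3 = 38.3766

$38.38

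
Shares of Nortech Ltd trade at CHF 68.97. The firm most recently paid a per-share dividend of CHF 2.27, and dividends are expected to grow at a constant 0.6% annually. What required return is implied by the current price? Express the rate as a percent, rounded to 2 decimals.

Rearranging the constant-growth DDM: r = D₁/P₀ + g.
D₁ = 2.27 × (1 + 0.006) = 2.2836.
r = 2.2836 / 68.97 + 0.006 = 0.03311 + 0.006 = 0.03911

3.91%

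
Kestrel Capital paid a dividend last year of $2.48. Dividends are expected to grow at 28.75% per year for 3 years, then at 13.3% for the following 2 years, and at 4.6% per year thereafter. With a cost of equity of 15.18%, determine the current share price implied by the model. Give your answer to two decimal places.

Three-stage DDM. Project D₁…D_5; terminal Gordon value at t=5 with g = 0.046; discount at r = 0.1518.
D_1 = 3.1930
D_2 = 4.1110
D_3 = 5.2929
D_4 = 5.9969
D_5 = 6.7944
TV_5 = 7.1070/(0.1518−0.046) = 67.1737
P₀ = Σ Dₜ/(1+r)ᵗ + TV_5/(1+r)^5 = 49.2310

$49.23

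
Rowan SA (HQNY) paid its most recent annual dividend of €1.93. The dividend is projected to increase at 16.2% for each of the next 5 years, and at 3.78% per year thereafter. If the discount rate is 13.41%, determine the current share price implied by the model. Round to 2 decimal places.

€33.87

Two-stage DDM. Project D₁…D_5 at 0.162, terminal growth 0.0378, discount at r = 0.1341.
D_1 = 2.2427
D_2 = 2.6060
D_3 = 3.0281
D_4 = 3.5187
D_5 = 4.0887
Terminal value at t=5: TV = D_6/(r−g) = 4.2433/(0.1341−0.0378) = 44.0631
P₀ = 2.2427/(1+0.1341)^1 + 2.6060/(1+0.1341)^2 + 3.0281/(1+0.1341)^3 + 3.5187/(1+0.1341)^4 + 4.0887/(1+0.1341)^5 + 44.0631/(1+0.1341)^5 = 33.8725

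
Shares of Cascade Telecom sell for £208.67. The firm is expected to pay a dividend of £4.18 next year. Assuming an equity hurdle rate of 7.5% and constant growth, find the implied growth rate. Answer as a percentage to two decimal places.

From P₀ = D₁/(r − g), the implied growth is g = r − D₁/P₀.
g = 0.075 − 4.18/208.67 = 0.075 − 0.02003 = 0.05497

5.50%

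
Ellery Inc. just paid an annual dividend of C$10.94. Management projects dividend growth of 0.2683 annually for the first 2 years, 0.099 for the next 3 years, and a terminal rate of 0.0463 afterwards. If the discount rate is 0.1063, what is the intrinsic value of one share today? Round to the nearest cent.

Three-stage DDM. Project D₁…D_5; terminal Gordon value at t=5 with g = 0.0463; discount at r = 0.1063.
D_1 = 13.8752
D_2 = 17.5979
D_3 = 19.3401
D_4 = 21.2548
D_5 = 23.3590
TV_5 = 24.4405/(0.1063−0.0463) = 407.3422
P₀ = Σ Dₜ/(1+r)ᵗ + TV_5/(1+r)^5 = 315.2968

C$315.30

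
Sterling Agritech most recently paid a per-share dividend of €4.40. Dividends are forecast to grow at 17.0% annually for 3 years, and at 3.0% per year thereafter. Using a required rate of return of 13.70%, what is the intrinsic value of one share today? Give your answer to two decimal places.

Two-stage DDM. Project D₁…D_3 at 0.17, terminal growth 0.03, discount at r = 0.137.
D_1 = 5.1480
D_2 = 6.0232
D_3 = 7.0471
Terminal value at t=3: TV = D_4/(r−g) = 7.2585/(0.137−0.03) = 67.8365
P₀ = 5.1480/(1+0.137)^1 + 6.0232/(1+0.137)^2 + 7.0471/(1+0.137)^3 + 67.8365/(1+0.137)^3 = 60.1323

€60.13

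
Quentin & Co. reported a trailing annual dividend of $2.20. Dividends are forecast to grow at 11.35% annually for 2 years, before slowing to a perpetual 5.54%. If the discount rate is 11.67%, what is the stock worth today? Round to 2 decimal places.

Two-stage DDM. Project D₁…D_2 at 0.1135, terminal growth 0.0554, discount at r = 0.1167.
D_1 = 2.4497
D_2 = 2.7277
Terminal value at t=2: TV = D_3/(r−g) = 2.8789/(0.1167−0.0554) = 46.9634
P₀ = 2.4497/(1+0.1167)^1 + 2.7277/(1+0.1167)^2 + 46.9634/(1+0.1167)^2 = 42.0417

$42.04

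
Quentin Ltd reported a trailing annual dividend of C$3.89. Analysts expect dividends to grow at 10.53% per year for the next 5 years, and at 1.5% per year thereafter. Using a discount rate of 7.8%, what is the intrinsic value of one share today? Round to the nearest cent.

Two-stage DDM. Project D₁…D_5 at 0.1053, terminal growth 0.015, discount at r = 0.078.
D_1 = 4.2996
D_2 = 4.7524
D_3 = 5.2528
D_4 = 5.8059
D_5 = 6.4173
Terminal value at t=5: TV = D_6/(r−g) = 6.5135/(0.078−0.015) = 103.3894
P₀ = 4.2996/(1+0.078)^1 + 4.7524/(1+0.078)^2 + 5.2528/(1+0.078)^3 + 5.8059/(1+0.078)^4 + 6.4173/(1+0.078)^5 + 103.3894/(1+0.078)^5 = 91.9988

C$92.00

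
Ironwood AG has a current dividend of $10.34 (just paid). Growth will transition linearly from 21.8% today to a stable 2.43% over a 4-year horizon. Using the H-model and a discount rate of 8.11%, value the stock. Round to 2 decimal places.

H-model: P₀ = D₀[(1+g_L) + H(g_S−g_L)]/(r−g_L), with H = 4/2 = 2.
P₀ = 10.34 × [(1+0.0243) + 2×(0.218−0.0243)] / (0.0811−0.0243)
   = 10.34 × 1.4117 / 0.0568 = 256.9890

$256.99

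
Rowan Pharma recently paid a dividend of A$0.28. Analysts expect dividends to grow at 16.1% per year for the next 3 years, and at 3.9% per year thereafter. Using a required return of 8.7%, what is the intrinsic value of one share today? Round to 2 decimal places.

A$8.34

Two-stage DDM. Project D₁…D_3 at 0.161, terminal growth 0.039, discount at r = 0.087.
D_1 = 0.3251
D_2 = 0.3774
D_3 = 0.4382
Terminal value at t=3: TV = D_4/(r−g) = 0.4553/(0.087−0.039) = 9.4848
P₀ = 0.3251/(1+0.087)^1 + 0.3774/(1+0.087)^2 + 0.4382/(1+0.087)^3 + 9.4848/(1+0.087)^3 = 8.3445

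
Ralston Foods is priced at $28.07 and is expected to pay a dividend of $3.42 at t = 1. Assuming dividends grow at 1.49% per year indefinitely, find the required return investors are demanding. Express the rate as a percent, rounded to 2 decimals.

13.67%

Rearranging the constant-growth DDM: r = D₁/P₀ + g.
r = 3.4200 / 28.07 + 0.0149 = 0.12184 + 0.0149 = 0.13674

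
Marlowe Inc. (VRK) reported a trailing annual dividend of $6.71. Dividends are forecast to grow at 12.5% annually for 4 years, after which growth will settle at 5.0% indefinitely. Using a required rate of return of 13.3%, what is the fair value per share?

Two-stage DDM. Project D₁…D_4 at 0.125, terminal growth 0.05, discount at r = 0.133.
D_1 = 7.5488
D_2 = 8.4923
D_3 = 9.5539
D_4 = 10.7481
Terminal value at t=4: TV = D_5/(r−g) = 11.2855/(0.133−0.05) = 135.9702
P₀ = 7.5488/(1+0.133)^1 + 8.4923/(1+0.133)^2 + 9.5539/(1+0.133)^3 + 10.7481/(1+0.133)^4 + 135.9702/(1+0.133)^4 = 108.8829

$108.88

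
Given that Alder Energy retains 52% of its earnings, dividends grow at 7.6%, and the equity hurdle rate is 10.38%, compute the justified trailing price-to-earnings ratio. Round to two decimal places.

18.58

Payout ratio b = 1 − 0.52 = 0.48.
Justified trailing P/E = b(1+g)/(r−g) = 0.48×(1+0.076)/(0.1038−0.076) = 18.5784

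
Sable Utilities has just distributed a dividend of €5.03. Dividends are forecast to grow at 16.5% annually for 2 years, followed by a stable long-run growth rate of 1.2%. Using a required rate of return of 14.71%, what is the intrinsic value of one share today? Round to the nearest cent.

Two-stage DDM. Project D₁…D_2 at 0.165, terminal growth 0.012, discount at r = 0.1471.
D_1 = 5.8600
D_2 = 6.8268
Terminal value at t=2: TV = D_3/(r−g) = 6.9088/(0.1471−0.012) = 51.1381
P₀ = 5.8600/(1+0.1471)^1 + 6.8268/(1+0.1471)^2 + 51.1381/(1+0.1471)^2 = 49.1602

€49.16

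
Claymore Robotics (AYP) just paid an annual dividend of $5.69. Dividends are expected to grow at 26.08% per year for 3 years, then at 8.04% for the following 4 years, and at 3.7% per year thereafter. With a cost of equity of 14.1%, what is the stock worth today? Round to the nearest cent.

$109.29

Three-stage DDM. Project D₁…D_7; terminal Gordon value at t=7 with g = 0.037; discount at r = 0.141.
D_1 = 7.1740
D_2 = 9.0449
D_3 = 11.4038
D_4 = 12.3207
D_5 = 13.3113
D_6 = 14.3815
D_7 = 15.5378
TV_7 = 16.1127/(0.141−0.037) = 154.9297
P₀ = Σ Dₜ/(1+r)ᵗ + TV_7/(1+r)^7 = 109.2905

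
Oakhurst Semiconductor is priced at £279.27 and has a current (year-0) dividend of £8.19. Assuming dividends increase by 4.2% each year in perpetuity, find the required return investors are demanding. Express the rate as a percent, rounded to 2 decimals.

Rearranging the constant-growth DDM: r = D₁/P₀ + g.
D₁ = 8.19 × (1 + 0.042) = 8.5340.
r = 8.5340 / 279.27 + 0.042 = 0.03056 + 0.042 = 0.07256

7.26%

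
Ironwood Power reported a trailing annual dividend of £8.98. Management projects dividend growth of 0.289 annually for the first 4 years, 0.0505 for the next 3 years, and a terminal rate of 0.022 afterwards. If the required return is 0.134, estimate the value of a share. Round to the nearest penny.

Three-stage DDM. Project D₁…D_7; terminal Gordon value at t=7 with g = 0.022; discount at r = 0.134.
D_1 = 11.5752
D_2 = 14.9205
D_3 = 19.2325
D_4 = 24.7907
D_5 = 26.0426
D_6 = 27.3577
D_7 = 28.7393
TV_7 = 29.3716/(0.134−0.022) = 262.2461
P₀ = Σ Dₜ/(1+r)ᵗ + TV_7/(1+r)^7 = 197.4064

£197.41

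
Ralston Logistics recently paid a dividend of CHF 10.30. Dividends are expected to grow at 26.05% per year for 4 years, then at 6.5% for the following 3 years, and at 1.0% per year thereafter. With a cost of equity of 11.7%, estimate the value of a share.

CHF 238.49

Three-stage DDM. Project D₁…D_7; terminal Gordon value at t=7 with g = 0.01; discount at r = 0.117.
D_1 = 12.9832
D_2 = 16.3653
D_3 = 20.6284
D_4 = 26.0021
D_5 = 27.6922
D_6 = 29.4922
D_7 = 31.4092
TV_7 = 31.7233/(0.117−0.01) = 296.4798
P₀ = Σ Dₜ/(1+r)ᵗ + TV_7/(1+r)^7 = 238.4852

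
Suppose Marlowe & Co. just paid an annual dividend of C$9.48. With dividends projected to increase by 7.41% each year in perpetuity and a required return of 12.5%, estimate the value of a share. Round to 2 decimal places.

C$200.05

Gordon growth model: P₀ = D₁/(r − g). D₁ = 9.48 × (1 + 0.0741) = 10.1825.
P₀ = 10.1825 / (0.125 − 0.0741) = 10.1825 / 0.0509 = 200.0485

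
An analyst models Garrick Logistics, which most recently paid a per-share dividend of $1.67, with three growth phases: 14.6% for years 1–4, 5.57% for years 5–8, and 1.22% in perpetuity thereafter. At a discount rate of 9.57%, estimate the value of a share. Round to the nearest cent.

Three-stage DDM. Project D₁…D_8; terminal Gordon value at t=8 with g = 0.0122; discount at r = 0.0957.
D_1 = 1.9138
D_2 = 2.1932
D_3 = 2.5135
D_4 = 2.8804
D_5 = 3.0409
D_6 = 3.2102
D_7 = 3.3890
D_8 = 3.5778
TV_8 = 3.6215/(0.0957−0.0122) = 43.3707
P₀ = Σ Dₜ/(1+r)ᵗ + TV_8/(1+r)^8 = 35.6497

$35.65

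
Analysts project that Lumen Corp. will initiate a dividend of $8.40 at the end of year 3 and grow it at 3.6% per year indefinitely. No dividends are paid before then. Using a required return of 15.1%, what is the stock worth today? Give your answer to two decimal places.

Deferred-dividend DDM. At t=2 the remaining stream is a growing perpetuity with first payment D_3 = 8.40.
V_2 = D_3/(r−g) = 8.40/(0.151−0.036) = 73.0435
P₀ = V_2/(1+r)^2 = 73.0435/(1+0.151)^2 = 55.1354

$55.14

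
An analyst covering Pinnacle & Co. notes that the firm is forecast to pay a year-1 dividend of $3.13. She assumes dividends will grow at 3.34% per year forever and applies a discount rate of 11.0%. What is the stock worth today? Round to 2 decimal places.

Gordon growth model: P₀ = D₁/(r − g), with D₁ = 3.13 given directly.
P₀ = 3.1300 / (0.11 − 0.0334) = 3.1300 / 0.0766 = 40.8616

$40.86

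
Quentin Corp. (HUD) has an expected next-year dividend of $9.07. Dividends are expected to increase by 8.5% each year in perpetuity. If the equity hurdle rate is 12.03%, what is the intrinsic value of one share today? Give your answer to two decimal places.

$256.94

Gordon growth model: P₀ = D₁/(r − g), with D₁ = 9.07 given directly.
P₀ = 9.0700 / (0.1203 − 0.085) = 9.0700 / 0.0353 = 256.9405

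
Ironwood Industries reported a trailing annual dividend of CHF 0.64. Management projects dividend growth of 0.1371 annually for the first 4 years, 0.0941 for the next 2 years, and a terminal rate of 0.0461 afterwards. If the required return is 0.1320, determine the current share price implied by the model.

CHF 11.24

Three-stage DDM. Project D₁…D_6; terminal Gordon value at t=6 with g = 0.0461; discount at r = 0.132.
D_1 = 0.7277
D_2 = 0.8275
D_3 = 0.9410
D_4 = 1.0700
D_5 = 1.1707
D_6 = 1.2808
TV_6 = 1.3399/(0.132−0.0461) = 15.5980
P₀ = Σ Dₜ/(1+r)ᵗ + TV_6/(1+r)^6 = 11.2404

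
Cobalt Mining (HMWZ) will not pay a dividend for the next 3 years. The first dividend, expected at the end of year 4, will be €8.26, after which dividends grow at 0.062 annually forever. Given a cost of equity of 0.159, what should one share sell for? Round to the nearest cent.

Deferred-dividend DDM. At t=3 the remaining stream is a growing perpetuity with first payment D_4 = 8.26.
V_3 = D_4/(r−g) = 8.26/(0.159−0.062) = 85.1546
P₀ = V_3/(1+r)^3 = 85.1546/(1+0.159)^3 = 54.6963

€54.70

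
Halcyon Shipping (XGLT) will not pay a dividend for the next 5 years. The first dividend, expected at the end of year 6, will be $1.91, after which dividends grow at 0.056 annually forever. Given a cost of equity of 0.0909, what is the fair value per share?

$35.42

Deferred-dividend DDM. At t=5 the remaining stream is a growing perpetuity with first payment D_6 = 1.91.
V_5 = D_6/(r−g) = 1.91/(0.0909−0.056) = 54.7278
P₀ = V_5/(1+r)^5 = 54.7278/(1+0.0909)^5 = 35.4228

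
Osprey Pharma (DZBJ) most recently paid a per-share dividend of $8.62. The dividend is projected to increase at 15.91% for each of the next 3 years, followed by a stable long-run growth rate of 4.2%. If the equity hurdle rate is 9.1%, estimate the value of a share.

Two-stage DDM. Project D₁…D_3 at 0.1591, terminal growth 0.042, discount at r = 0.091.
D_1 = 9.9914
D_2 = 11.5811
D_3 = 13.4236
Terminal value at t=3: TV = D_4/(r−g) = 13.9874/(0.091−0.042) = 285.4576
P₀ = 9.9914/(1+0.091)^1 + 11.5811/(1+0.091)^2 + 13.4236/(1+0.091)^3 + 285.4576/(1+0.091)^3 = 249.0449

$249.04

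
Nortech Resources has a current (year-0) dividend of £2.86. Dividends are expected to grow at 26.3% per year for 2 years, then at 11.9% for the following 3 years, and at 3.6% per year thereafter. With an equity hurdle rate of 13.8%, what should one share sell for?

Three-stage DDM. Project D₁…D_5; terminal Gordon value at t=5 with g = 0.036; discount at r = 0.138.
D_1 = 3.6122
D_2 = 4.5622
D_3 = 5.1051
D_4 = 5.7126
D_5 = 6.3924
TV_5 = 6.6225/(0.138−0.036) = 64.9266
P₀ = Σ Dₜ/(1+r)ᵗ + TV_5/(1+r)^5 = 50.9346

£50.93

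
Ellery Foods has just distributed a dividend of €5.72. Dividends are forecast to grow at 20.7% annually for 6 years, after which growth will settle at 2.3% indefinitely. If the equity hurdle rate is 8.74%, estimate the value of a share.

€220.18

Two-stage DDM. Project D₁…D_6 at 0.207, terminal growth 0.023, discount at r = 0.0874.
D_1 = 6.9040
D_2 = 8.3332
D_3 = 10.0581
D_4 = 12.1402
D_5 = 14.6532
D_6 = 17.6864
Terminal value at t=6: TV = D_7/(r−g) = 18.0932/(0.0874−0.023) = 280.9502
P₀ = 6.9040/(1+0.0874)^1 + 8.3332/(1+0.0874)^2 + 10.0581/(1+0.0874)^3 + 12.1402/(1+0.0874)^4 + 14.6532/(1+0.0874)^5 + 17.6864/(1+0.0874)^6 + 280.9502/(1+0.0874)^6 = 220.1773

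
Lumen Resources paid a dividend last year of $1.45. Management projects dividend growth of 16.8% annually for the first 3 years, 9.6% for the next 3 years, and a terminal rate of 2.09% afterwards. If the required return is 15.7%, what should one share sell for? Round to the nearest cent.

$17.96

Three-stage DDM. Project D₁…D_6; terminal Gordon value at t=6 with g = 0.0209; discount at r = 0.157.
D_1 = 1.6936
D_2 = 1.9781
D_3 = 2.3104
D_4 = 2.5323
D_5 = 2.7753
D_6 = 3.0418
TV_6 = 3.1054/(0.157−0.0209) = 22.8167
P₀ = Σ Dₜ/(1+r)ᵗ + TV_6/(1+r)^6 = 17.9646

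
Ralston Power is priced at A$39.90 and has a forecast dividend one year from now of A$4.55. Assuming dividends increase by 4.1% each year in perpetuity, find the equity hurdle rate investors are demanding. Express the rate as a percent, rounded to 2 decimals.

Rearranging the constant-growth DDM: r = D₁/P₀ + g.
r = 4.5500 / 39.90 + 0.041 = 0.11404 + 0.041 = 0.15504

15.50%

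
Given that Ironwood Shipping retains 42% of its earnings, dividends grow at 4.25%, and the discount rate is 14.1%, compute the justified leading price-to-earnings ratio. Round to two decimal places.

Payout ratio b = 1 − 0.42 = 0.58.
Justified leading P/E = b/(r−g) = 0.58/(0.141−0.0425) = 5.8883

5.89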